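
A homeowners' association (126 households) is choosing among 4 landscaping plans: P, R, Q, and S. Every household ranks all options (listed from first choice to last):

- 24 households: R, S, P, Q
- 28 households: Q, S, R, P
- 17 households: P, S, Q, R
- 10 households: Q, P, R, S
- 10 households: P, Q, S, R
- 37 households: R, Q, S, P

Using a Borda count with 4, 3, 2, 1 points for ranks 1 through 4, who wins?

Q

P: 24·2 + 28·1 + 17·4 + 10·3 + 10·4 + 37·1 = 251
R: 24·4 + 28·2 + 17·1 + 10·2 + 10·1 + 37·4 = 347
Q: 24·1 + 28·4 + 17·2 + 10·4 + 10·3 + 37·3 = 351
S: 24·3 + 28·3 + 17·3 + 10·1 + 10·2 + 37·2 = 311
Q has the highest Borda score (351).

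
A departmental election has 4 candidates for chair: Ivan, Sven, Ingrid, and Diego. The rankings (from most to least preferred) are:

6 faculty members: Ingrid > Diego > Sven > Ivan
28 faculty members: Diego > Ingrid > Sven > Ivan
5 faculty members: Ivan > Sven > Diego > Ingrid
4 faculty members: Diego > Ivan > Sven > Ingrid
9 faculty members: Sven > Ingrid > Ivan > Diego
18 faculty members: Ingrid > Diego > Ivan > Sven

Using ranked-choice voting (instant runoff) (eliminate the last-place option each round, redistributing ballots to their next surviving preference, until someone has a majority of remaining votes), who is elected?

Diego

Round 1: Ivan 5, Sven 9, Ingrid 24, Diego 32. Eliminate Ivan.
Round 2: Sven 14, Ingrid 24, Diego 32. Eliminate Sven.
Round 3: Ingrid 33, Diego 37. Diego has a majority.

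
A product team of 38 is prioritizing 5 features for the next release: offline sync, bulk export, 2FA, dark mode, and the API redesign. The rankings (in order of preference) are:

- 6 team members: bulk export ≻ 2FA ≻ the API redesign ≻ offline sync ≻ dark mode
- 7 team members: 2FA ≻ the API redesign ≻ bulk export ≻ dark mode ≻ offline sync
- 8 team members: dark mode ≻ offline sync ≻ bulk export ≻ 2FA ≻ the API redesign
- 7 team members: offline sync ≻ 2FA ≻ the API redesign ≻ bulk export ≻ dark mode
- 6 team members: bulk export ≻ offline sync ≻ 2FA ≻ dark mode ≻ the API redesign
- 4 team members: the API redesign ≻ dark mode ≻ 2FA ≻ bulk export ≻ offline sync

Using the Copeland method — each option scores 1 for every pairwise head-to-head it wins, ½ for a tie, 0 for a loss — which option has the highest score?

offline sync: beats 2FA and the API redesign; ties dark mode; loses to bulk export → score 2.5.
bulk export: beats offline sync, 2FA, dark mode, and the API redesign → score 4.
2FA: beats dark mode and the API redesign; loses to offline sync and bulk export → score 2.
dark mode: ties offline sync; loses to bulk export, 2FA, and the API redesign → score 0.5.
the API redesign: beats dark mode; loses to offline sync, bulk export, and 2FA → score 1.
bulk export has the best pairwise record.

bulk export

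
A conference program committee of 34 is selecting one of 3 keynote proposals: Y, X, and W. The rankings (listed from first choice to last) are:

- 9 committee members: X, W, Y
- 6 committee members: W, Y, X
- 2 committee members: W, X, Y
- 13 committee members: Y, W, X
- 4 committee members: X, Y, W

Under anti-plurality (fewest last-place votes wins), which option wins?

W

Last-place votes: Y 11, X 19, W 4.
W is ranked last by the fewest voters, so W wins.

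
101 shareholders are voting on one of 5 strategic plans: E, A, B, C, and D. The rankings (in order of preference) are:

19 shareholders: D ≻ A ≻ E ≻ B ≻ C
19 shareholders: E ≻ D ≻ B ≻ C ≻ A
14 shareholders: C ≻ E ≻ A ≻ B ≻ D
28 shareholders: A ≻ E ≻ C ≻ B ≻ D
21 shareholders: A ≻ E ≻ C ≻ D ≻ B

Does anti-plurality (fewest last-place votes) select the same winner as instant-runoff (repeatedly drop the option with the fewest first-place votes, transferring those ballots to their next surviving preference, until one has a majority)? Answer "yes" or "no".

no

Anti-plurality — last-place votes: E 0, A 19, B 21, C 19, D 42. Winner: E.
Instant-runoff — R1 E 19, A 49, B 0, C 14, D 19 (B out); R2 E 19, A 49, C 14, D 19 (C out); R3 E 33, A 49, D 19 (D out); R4 E 33, A 68 (A winner). Winner: A.
The two methods disagree.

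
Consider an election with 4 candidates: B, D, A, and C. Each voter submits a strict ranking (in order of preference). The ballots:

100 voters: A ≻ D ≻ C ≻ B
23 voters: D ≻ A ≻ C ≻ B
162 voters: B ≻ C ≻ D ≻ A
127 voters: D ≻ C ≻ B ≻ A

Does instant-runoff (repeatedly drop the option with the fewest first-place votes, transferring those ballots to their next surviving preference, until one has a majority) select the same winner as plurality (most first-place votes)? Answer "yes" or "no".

no

Instant-runoff — R1 B 162, D 150, A 100, C 0 (C out); R2 B 162, D 150, A 100 (A out); R3 B 162, D 250 (D winner). Winner: D.
Plurality — first-place votes: B 162, D 150, A 100, C 0. Winner: B.
The two methods disagree.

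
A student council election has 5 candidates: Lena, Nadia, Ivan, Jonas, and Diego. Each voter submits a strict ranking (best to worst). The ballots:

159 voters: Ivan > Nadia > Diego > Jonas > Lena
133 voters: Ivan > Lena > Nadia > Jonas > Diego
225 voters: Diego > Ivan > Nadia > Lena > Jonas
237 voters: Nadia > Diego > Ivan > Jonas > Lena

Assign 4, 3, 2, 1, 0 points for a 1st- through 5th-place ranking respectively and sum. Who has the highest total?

Ivan

Lena: 159·0 + 133·3 + 225·1 + 237·0 = 624
Nadia: 159·3 + 133·2 + 225·2 + 237·4 = 2141
Ivan: 159·4 + 133·4 + 225·3 + 237·2 = 2317
Jonas: 159·1 + 133·1 + 225·0 + 237·1 = 529
Diego: 159·2 + 133·0 + 225·4 + 237·3 = 1929
Ivan has the highest Borda score (2317).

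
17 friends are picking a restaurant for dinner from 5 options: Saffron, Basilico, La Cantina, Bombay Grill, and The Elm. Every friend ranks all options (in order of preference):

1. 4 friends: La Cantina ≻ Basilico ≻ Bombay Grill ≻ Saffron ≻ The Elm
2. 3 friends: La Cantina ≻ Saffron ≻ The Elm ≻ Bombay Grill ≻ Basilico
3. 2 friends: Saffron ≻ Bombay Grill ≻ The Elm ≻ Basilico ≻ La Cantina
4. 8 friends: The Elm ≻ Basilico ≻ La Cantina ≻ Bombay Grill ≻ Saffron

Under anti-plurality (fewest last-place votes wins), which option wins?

Last-place votes: Saffron 8, Basilico 3, La Cantina 2, Bombay Grill 0, The Elm 4.
Bombay Grill is ranked last by the fewest voters, so Bombay Grill wins.

Bombay Grill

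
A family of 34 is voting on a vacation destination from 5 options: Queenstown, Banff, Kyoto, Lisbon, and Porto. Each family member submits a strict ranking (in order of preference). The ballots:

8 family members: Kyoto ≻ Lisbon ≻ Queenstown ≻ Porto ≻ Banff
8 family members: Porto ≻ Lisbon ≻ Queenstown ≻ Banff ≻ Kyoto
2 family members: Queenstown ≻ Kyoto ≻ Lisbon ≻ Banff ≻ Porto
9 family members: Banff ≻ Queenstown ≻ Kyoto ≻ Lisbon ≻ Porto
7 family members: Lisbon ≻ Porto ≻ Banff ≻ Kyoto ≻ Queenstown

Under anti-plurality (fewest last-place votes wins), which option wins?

Lisbon

Last-place votes: Queenstown 7, Banff 8, Kyoto 8, Lisbon 0, Porto 11.
Lisbon is ranked last by the fewest voters, so Lisbon wins.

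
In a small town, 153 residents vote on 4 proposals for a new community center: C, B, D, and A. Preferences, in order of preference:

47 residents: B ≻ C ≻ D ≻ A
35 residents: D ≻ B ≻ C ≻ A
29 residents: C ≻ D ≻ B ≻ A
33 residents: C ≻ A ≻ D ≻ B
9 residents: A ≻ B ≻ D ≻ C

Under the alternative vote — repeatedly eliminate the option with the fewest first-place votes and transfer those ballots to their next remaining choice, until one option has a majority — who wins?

B

Round 1: C 62, B 47, D 35, A 9. Eliminate A.
Round 2: C 62, B 56, D 35. Eliminate D.
Round 3: C 62, B 91. B has a majority.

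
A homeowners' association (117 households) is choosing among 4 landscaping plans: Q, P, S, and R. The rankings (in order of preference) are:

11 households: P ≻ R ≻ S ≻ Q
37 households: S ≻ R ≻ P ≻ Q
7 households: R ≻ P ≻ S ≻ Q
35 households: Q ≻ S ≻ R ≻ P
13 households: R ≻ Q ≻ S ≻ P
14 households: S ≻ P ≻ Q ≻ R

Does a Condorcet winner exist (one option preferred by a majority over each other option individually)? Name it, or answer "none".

S vs Q: 69–48 for S.
S vs P: 99–18 for S.
S vs R: 86–31 for S.
S beats every other option head-to-head.

S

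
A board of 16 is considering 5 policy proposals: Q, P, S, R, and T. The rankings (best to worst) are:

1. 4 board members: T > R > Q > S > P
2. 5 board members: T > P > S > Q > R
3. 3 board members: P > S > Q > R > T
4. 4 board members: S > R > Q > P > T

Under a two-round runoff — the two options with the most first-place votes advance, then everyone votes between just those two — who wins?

Round 1 first-place votes: Q 0, P 3, S 4, R 0, T 9.
T and S advance.
Runoff: T is preferred to S by 9 voters; S by 7.
T wins the runoff.

T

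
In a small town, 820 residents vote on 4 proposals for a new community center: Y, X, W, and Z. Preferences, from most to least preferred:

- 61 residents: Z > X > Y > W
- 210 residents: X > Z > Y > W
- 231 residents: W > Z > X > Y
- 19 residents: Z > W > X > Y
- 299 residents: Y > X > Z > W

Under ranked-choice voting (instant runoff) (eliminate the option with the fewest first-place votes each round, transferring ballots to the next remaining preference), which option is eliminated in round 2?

W

Round 1: Y 299, X 210, W 231, Z 80. Eliminate Z.
Round 2: Y 299, X 271, W 250. Eliminate W.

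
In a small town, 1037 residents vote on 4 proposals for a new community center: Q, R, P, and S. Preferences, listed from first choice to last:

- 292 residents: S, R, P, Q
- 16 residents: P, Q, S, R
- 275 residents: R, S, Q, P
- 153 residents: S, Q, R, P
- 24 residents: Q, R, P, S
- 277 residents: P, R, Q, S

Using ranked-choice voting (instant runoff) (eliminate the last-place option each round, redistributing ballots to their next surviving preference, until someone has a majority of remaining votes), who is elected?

R

Round 1: Q 24, R 275, P 293, S 445. Eliminate Q.
Round 2: R 299, P 293, S 445. Eliminate P.
Round 3: R 576, S 461. R has a majority.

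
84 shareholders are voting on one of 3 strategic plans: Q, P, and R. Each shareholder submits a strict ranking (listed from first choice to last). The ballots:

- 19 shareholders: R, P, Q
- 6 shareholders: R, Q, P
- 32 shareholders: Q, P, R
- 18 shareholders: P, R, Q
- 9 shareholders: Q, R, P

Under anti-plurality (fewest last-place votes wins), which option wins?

Last-place votes: Q 37, P 15, R 32.
P is ranked last by the fewest voters, so P wins.

P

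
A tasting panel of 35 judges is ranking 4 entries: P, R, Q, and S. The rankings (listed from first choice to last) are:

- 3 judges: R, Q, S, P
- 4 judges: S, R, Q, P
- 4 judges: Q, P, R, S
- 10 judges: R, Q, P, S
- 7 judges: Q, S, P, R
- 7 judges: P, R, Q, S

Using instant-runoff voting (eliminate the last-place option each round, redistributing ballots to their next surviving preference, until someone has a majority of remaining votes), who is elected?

R

Round 1: P 7, R 13, Q 11, S 4. Eliminate S.
Round 2: P 7, R 17, Q 11. Eliminate P.
Round 3: R 24, Q 11. R has a majority.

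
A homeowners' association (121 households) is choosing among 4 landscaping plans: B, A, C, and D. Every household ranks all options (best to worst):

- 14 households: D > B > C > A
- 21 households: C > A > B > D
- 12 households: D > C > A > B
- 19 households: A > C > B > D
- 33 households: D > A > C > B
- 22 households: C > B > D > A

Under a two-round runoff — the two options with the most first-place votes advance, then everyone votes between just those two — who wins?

Round 1 first-place votes: B 0, A 19, C 43, D 59.
D and C advance.
Runoff: D is preferred to C by 59 voters; C by 62.
C wins the runoff.

C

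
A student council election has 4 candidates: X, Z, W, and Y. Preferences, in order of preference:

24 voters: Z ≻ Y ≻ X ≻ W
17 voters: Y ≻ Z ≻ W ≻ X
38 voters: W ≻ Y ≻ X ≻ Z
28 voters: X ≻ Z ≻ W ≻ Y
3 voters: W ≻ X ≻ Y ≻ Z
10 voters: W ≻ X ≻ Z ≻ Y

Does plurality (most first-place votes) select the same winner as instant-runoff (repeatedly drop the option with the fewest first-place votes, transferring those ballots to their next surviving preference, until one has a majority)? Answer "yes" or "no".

Plurality — first-place votes: X 28, Z 24, W 51, Y 17. Winner: W.
Instant-runoff — R1 X 28, Z 24, W 51, Y 17 (Y out); R2 X 28, Z 41, W 51 (X out); R3 Z 69, W 51 (Z winner). Winner: Z.
The two methods disagree.

no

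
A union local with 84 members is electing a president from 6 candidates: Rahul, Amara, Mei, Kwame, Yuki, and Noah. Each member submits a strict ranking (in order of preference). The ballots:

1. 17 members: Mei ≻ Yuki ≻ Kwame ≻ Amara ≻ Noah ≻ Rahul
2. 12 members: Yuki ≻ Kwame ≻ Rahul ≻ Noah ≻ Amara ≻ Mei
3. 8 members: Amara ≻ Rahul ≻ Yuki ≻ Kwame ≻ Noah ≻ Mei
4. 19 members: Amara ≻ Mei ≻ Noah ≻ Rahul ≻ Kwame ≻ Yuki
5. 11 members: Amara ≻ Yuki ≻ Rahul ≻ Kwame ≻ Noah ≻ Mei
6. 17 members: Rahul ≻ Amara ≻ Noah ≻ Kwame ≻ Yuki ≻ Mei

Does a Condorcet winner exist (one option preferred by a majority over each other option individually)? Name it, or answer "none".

Amara vs Rahul: 55–29 for Amara.
Amara vs Mei: 67–17 for Amara.
Amara vs Kwame: 55–29 for Amara.
Amara vs Yuki: 55–29 for Amara.
Amara vs Noah: 72–12 for Amara.
Amara beats every other option head-to-head.

Amara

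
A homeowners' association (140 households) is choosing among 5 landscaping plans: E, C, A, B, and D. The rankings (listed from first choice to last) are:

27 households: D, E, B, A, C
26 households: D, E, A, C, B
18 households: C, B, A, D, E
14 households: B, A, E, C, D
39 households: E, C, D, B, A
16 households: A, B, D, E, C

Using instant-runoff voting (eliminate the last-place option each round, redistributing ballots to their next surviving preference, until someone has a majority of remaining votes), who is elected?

D

Round 1: E 39, C 18, A 16, B 14, D 53. Eliminate B.
Round 2: E 39, C 18, A 30, D 53. Eliminate C.
Round 3: E 39, A 48, D 53. Eliminate E.
Round 4: A 48, D 92. D has a majority.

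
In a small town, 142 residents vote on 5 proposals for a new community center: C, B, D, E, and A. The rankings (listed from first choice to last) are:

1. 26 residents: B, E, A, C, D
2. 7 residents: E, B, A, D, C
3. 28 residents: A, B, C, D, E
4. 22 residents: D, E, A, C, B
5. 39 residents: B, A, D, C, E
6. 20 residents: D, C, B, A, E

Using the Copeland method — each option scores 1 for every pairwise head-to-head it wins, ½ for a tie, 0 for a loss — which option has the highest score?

B

C: beats E; loses to B, D, and A → score 1.
B: beats C, D, E, and A → score 4.
D: beats C and E; loses to B and A → score 2.
E: loses to C, B, D, and A → score 0.
A: beats C, D, and E; loses to B → score 3.
B has the best pairwise record.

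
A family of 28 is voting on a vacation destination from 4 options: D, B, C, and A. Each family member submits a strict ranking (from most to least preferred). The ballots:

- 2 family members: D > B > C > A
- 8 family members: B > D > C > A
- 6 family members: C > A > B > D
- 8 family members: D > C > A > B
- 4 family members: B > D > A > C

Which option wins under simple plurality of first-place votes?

B

First-place votes: D 10, B 12, C 6, A 0.
B has the most first-place votes.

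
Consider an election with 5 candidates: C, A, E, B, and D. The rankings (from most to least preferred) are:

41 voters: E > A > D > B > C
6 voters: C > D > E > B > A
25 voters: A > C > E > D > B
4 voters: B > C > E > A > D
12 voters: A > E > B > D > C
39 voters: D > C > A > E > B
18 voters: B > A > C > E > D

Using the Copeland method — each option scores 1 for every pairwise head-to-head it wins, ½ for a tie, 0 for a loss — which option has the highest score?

C: beats E; loses to A, B, and D → score 1.
A: beats C, E, B, and D → score 4.
E: beats B and D; loses to C and A → score 2.
B: beats C; loses to A, E, and D → score 1.
D: beats C and B; loses to A and E → score 2.
A has the best pairwise record.

A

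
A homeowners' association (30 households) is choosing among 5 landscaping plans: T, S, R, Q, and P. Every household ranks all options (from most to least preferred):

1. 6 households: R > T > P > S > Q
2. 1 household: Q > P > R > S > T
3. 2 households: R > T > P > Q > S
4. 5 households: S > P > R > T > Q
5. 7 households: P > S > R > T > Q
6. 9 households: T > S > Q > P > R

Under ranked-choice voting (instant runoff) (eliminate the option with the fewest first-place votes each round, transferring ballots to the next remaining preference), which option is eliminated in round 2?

Round 1: T 9, S 5, R 8, Q 1, P 7. Eliminate Q.
Round 2: T 9, S 5, R 8, P 8. Eliminate S.

S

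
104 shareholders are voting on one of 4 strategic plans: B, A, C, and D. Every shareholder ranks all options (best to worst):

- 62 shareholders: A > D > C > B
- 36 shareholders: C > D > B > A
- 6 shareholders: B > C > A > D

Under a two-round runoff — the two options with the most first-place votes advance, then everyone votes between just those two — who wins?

A

Round 1 first-place votes: B 6, A 62, C 36, D 0.
A and C advance.
Runoff: A is preferred to C by 62 voters; C by 42.
A wins the runoff.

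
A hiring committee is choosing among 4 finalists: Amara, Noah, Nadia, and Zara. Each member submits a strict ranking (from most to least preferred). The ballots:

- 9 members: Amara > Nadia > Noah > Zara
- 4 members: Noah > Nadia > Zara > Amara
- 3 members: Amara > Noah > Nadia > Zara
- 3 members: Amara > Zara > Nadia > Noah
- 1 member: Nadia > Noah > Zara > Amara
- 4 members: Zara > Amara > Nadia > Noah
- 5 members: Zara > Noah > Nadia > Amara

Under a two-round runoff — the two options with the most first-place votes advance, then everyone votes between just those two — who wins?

Amara

Round 1 first-place votes: Amara 15, Noah 4, Nadia 1, Zara 9.
Amara and Zara advance.
Runoff: Amara is preferred to Zara by 15 voters; Zara by 14.
Amara wins the runoff.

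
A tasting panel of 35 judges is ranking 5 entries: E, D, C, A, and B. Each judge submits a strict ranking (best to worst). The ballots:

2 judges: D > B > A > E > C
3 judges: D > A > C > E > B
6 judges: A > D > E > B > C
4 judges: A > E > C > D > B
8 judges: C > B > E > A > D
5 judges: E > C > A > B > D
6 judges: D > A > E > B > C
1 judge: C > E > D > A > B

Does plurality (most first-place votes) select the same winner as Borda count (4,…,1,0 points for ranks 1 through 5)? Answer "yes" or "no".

Plurality — first-place votes: E 5, D 11, C 9, A 10, B 0. Winner: D.
Borda — scores: E 80, D 68, C 65, A 90, B 47. Winner: A.
The two methods disagree.

no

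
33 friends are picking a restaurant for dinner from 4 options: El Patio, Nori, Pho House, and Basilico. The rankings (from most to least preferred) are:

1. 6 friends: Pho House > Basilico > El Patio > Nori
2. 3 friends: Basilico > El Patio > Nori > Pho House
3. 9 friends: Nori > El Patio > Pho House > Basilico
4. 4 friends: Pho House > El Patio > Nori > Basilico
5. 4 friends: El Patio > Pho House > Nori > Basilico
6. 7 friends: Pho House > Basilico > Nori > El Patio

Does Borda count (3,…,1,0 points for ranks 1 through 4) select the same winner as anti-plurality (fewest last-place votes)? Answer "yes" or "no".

Borda — scores: El Patio 50, Nori 45, Pho House 68, Basilico 35. Winner: Pho House.
Anti-plurality — last-place votes: El Patio 7, Nori 6, Pho House 3, Basilico 17. Winner: Pho House.
The two methods agree.

yes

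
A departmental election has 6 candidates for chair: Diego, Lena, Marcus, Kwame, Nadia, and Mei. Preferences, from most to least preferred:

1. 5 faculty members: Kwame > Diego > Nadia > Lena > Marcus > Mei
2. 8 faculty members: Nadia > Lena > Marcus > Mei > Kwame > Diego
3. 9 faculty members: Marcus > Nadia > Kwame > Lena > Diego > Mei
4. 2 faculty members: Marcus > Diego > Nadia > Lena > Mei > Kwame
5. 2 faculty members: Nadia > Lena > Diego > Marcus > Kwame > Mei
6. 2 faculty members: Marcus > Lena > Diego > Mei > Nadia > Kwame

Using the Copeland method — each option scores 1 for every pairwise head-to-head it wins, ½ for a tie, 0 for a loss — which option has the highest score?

Diego: beats Mei; loses to Lena, Marcus, Kwame, and Nadia → score 1.
Lena: beats Diego, Marcus, and Mei; ties Kwame; loses to Nadia → score 3.5.
Marcus: beats Diego, Kwame, and Mei; loses to Lena and Nadia → score 3.
Kwame: beats Diego and Mei; ties Lena; loses to Marcus and Nadia → score 2.5.
Nadia: beats Diego, Lena, Marcus, Kwame, and Mei → score 5.
Mei: loses to Diego, Lena, Marcus, Kwame, and Nadia → score 0.
Nadia has the best pairwise record.

Nadia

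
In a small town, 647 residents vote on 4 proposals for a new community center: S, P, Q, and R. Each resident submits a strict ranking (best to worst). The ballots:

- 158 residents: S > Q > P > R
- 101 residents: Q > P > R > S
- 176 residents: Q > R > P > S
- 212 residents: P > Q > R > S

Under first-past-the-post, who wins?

Q

First-place votes: S 158, P 212, Q 277, R 0.
Q has the most first-place votes.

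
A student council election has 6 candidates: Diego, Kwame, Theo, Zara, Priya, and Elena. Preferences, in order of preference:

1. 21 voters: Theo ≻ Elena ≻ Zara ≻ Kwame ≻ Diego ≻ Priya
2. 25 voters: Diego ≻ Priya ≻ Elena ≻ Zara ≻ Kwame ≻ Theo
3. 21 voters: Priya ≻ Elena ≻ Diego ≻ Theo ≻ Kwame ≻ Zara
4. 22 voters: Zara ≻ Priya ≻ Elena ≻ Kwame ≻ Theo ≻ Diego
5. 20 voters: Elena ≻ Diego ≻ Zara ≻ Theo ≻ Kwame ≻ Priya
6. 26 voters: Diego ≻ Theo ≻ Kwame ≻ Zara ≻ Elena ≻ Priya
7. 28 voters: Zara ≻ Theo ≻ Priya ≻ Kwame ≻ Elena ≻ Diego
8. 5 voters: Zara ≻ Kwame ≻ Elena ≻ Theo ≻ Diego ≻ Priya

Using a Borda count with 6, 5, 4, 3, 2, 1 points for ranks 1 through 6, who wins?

Zara

Diego: 21·2 + 25·6 + 21·4 + 22·1 + 20·5 + 26·6 + 28·1 + 5·2 = 592
Kwame: 21·3 + 25·2 + 21·2 + 22·3 + 20·2 + 26·4 + 28·3 + 5·5 = 474
Theo: 21·6 + 25·1 + 21·3 + 22·2 + 20·3 + 26·5 + 28·5 + 5·3 = 603
Zara: 21·4 + 25·3 + 21·1 + 22·6 + 20·4 + 26·3 + 28·6 + 5·6 = 668
Priya: 21·1 + 25·5 + 21·6 + 22·5 + 20·1 + 26·1 + 28·4 + 5·1 = 545
Elena: 21·5 + 25·4 + 21·5 + 22·4 + 20·6 + 26·2 + 28·2 + 5·4 = 646
Zara has the highest Borda score (668).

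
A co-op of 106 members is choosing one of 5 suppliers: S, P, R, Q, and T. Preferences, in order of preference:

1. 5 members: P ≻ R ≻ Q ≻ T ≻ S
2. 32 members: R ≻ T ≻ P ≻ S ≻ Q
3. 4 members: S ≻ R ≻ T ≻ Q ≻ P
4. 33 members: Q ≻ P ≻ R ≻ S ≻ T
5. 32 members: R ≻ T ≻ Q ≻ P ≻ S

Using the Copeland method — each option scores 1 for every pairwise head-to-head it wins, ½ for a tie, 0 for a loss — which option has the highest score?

R

S: loses to P, R, Q, and T → score 0.
P: beats S; loses to R, Q, and T → score 1.
R: beats S, P, Q, and T → score 4.
Q: beats S and P; loses to R and T → score 2.
T: beats S, P, and Q; loses to R → score 3.
R has the best pairwise record.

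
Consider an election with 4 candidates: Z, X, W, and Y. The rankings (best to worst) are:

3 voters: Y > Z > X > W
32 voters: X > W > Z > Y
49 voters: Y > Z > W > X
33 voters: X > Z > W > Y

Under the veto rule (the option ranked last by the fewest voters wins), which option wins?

Z

Last-place votes: Z 0, X 49, W 3, Y 65.
Z is ranked last by the fewest voters, so Z wins.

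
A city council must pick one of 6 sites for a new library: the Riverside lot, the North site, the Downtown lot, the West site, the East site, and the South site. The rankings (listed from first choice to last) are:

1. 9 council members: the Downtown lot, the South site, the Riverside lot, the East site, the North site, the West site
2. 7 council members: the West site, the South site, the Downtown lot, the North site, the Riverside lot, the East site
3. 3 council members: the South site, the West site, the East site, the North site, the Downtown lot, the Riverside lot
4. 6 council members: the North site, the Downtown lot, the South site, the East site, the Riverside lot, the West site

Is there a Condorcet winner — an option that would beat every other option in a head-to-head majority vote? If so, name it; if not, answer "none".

the Downtown lot

the Downtown lot vs the Riverside lot: 25–0 for the Downtown lot.
the Downtown lot vs the North site: 16–9 for the Downtown lot.
the Downtown lot vs the West site: 15–10 for the Downtown lot.
the Downtown lot vs the East site: 22–3 for the Downtown lot.
the Downtown lot vs the South site: 15–10 for the Downtown lot.
the Downtown lot beats every other option head-to-head.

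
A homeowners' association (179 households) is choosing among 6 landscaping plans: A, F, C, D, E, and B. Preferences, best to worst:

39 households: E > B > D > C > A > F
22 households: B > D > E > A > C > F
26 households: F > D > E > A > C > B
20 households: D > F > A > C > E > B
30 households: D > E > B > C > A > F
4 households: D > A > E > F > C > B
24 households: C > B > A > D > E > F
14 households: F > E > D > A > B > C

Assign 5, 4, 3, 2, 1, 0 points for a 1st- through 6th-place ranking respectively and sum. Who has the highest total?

A: 39·1 + 22·2 + 26·2 + 20·3 + 30·1 + 4·4 + 24·3 + 14·2 = 341
F: 39·0 + 22·0 + 26·5 + 20·4 + 30·0 + 4·2 + 24·0 + 14·5 = 288
C: 39·2 + 22·1 + 26·1 + 20·2 + 30·2 + 4·1 + 24·5 + 14·0 = 350
D: 39·3 + 22·4 + 26·4 + 20·5 + 30·5 + 4·5 + 24·2 + 14·3 = 669
E: 39·5 + 22·3 + 26·3 + 20·1 + 30·4 + 4·3 + 24·1 + 14·4 = 571
B: 39·4 + 22·5 + 26·0 + 20·0 + 30·3 + 4·0 + 24·4 + 14·1 = 466
D has the highest Borda score (669).

D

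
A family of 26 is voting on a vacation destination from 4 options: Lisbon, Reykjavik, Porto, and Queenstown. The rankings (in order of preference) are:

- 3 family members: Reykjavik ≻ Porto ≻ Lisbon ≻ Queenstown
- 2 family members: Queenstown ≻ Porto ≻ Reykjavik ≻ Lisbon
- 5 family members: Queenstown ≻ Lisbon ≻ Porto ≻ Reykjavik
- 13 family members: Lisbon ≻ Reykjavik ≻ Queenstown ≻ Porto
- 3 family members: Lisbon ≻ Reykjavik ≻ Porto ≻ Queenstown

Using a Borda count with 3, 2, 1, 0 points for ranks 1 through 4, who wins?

Lisbon

Lisbon: 3·1 + 2·0 + 5·2 + 13·3 + 3·3 = 61
Reykjavik: 3·3 + 2·1 + 5·0 + 13·2 + 3·2 = 43
Porto: 3·2 + 2·2 + 5·1 + 13·0 + 3·1 = 18
Queenstown: 3·0 + 2·3 + 5·3 + 13·1 + 3·0 = 34
Lisbon has the highest Borda score (61).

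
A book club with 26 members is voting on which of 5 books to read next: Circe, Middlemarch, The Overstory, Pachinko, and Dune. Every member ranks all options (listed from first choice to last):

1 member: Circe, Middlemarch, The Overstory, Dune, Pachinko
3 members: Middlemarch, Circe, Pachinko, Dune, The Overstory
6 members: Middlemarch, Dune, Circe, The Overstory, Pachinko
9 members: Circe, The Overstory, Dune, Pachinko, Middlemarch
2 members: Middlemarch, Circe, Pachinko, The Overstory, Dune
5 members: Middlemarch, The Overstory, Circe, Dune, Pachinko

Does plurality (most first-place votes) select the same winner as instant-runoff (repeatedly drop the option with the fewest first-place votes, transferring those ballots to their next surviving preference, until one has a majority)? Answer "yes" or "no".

yes

Plurality — first-place votes: Circe 10, Middlemarch 16, The Overstory 0, Pachinko 0, Dune 0. Winner: Middlemarch.
Instant-runoff — R1 Circe 10, Middlemarch 16, The Overstory 0, Pachinko 0, Dune 0 (Middlemarch winner). Winner: Middlemarch.
The two methods agree.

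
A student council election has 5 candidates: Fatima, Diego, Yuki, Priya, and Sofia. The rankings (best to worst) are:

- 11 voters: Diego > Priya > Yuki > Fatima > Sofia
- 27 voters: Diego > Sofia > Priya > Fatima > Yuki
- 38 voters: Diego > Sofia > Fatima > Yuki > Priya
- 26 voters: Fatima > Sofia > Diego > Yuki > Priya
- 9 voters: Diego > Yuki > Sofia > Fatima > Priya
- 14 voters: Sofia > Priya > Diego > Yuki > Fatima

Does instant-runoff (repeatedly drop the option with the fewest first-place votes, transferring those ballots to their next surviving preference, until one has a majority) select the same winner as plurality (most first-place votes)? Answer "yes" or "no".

Instant-runoff — R1 Fatima 26, Diego 85, Yuki 0, Priya 0, Sofia 14 (Diego winner). Winner: Diego.
Plurality — first-place votes: Fatima 26, Diego 85, Yuki 0, Priya 0, Sofia 14. Winner: Diego.
The two methods agree.

yes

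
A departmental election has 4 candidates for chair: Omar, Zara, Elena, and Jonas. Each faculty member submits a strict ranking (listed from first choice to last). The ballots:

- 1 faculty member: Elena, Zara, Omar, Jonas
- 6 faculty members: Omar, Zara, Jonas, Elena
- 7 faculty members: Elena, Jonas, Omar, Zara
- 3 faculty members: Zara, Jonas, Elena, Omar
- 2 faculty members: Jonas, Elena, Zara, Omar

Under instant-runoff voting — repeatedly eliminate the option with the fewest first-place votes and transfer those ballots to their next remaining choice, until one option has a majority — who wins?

Round 1: Omar 6, Zara 3, Elena 8, Jonas 2. Eliminate Jonas.
Round 2: Omar 6, Zara 3, Elena 10. Elena has a majority.

Elena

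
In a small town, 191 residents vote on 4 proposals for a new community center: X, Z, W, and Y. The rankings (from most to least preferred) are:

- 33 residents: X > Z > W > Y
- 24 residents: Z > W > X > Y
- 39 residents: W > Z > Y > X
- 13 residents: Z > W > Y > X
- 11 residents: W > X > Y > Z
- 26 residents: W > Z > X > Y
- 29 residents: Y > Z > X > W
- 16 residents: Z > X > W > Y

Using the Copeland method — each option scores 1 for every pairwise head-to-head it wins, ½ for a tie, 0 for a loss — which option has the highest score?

X: beats Y; loses to Z and W → score 1.
Z: beats X, W, and Y → score 3.
W: beats X and Y; loses to Z → score 2.
Y: loses to X, Z, and W → score 0.
Z has the best pairwise record.

Z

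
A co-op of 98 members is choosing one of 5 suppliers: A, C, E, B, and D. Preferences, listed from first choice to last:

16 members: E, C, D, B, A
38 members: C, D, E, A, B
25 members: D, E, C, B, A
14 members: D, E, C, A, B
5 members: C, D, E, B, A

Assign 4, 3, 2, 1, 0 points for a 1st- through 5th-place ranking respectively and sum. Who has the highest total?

D

A: 16·0 + 38·1 + 25·0 + 14·1 + 5·0 = 52
C: 16·3 + 38·4 + 25·2 + 14·2 + 5·4 = 298
E: 16·4 + 38·2 + 25·3 + 14·3 + 5·2 = 267
B: 16·1 + 38·0 + 25·1 + 14·0 + 5·1 = 46
D: 16·2 + 38·3 + 25·4 + 14·4 + 5·3 = 317
D has the highest Borda score (317).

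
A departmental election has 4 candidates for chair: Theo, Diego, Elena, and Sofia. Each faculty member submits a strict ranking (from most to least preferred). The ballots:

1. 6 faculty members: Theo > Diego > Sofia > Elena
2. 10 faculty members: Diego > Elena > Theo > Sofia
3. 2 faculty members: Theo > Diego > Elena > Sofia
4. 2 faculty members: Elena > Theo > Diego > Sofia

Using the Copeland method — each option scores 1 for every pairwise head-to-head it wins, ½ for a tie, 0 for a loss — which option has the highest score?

Diego

Theo: beats Sofia; ties Diego; loses to Elena → score 1.5.
Diego: beats Elena and Sofia; ties Theo → score 2.5.
Elena: beats Theo and Sofia; loses to Diego → score 2.
Sofia: loses to Theo, Diego, and Elena → score 0.
Diego has the best pairwise record.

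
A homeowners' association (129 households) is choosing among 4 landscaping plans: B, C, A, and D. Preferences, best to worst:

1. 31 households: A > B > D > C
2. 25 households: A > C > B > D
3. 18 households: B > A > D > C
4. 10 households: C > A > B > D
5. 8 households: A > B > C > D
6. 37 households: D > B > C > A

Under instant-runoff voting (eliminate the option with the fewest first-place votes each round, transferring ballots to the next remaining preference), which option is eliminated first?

Round 1: B 18, C 10, A 64, D 37. Eliminate C.

C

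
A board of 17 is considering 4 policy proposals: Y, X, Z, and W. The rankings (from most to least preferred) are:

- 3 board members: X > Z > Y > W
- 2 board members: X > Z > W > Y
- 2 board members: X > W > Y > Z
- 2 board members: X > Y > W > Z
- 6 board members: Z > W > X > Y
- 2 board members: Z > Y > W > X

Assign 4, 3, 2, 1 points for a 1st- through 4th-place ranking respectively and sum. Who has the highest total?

Y: 3·2 + 2·1 + 2·2 + 2·3 + 6·1 + 2·3 = 30
X: 3·4 + 2·4 + 2·4 + 2·4 + 6·2 + 2·1 = 50
Z: 3·3 + 2·3 + 2·1 + 2·1 + 6·4 + 2·4 = 51
W: 3·1 + 2·2 + 2·3 + 2·2 + 6·3 + 2·2 = 39
Z has the highest Borda score (51).

Z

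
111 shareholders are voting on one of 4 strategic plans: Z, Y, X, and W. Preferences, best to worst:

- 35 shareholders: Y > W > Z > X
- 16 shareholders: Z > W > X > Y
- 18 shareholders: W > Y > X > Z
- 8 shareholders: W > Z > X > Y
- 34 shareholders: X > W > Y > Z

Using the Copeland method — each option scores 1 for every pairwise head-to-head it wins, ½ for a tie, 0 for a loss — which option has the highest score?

Z: beats X; loses to Y and W → score 1.
Y: beats Z; loses to X and W → score 1.
X: beats Y; loses to Z and W → score 1.
W: beats Z, Y, and X → score 3.
W has the best pairwise record.

W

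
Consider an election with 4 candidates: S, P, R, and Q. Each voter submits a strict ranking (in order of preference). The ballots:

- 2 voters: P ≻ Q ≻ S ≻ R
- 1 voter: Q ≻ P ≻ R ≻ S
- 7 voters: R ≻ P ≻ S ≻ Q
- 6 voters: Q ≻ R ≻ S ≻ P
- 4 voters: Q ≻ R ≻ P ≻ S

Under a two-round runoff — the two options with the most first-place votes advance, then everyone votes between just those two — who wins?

Q

Round 1 first-place votes: S 0, P 2, R 7, Q 11.
Q and R advance.
Runoff: Q is preferred to R by 13 voters; R by 7.
Q wins the runoff.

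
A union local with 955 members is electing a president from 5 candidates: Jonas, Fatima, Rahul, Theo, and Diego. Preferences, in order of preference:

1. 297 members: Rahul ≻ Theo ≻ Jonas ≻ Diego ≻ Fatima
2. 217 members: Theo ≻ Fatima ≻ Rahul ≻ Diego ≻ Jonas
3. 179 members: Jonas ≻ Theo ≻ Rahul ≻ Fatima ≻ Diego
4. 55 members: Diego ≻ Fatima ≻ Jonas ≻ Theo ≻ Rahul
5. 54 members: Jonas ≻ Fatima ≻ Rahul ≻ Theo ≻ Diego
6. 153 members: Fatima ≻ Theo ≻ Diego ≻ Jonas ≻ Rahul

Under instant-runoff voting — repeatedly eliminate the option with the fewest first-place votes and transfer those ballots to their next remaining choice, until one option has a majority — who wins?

Theo

Round 1: Jonas 233, Fatima 153, Rahul 297, Theo 217, Diego 55. Eliminate Diego.
Round 2: Jonas 233, Fatima 208, Rahul 297, Theo 217. Eliminate Fatima.
Round 3: Jonas 288, Rahul 297, Theo 370. Eliminate Jonas.
Round 4: Rahul 351, Theo 604. Theo has a majority.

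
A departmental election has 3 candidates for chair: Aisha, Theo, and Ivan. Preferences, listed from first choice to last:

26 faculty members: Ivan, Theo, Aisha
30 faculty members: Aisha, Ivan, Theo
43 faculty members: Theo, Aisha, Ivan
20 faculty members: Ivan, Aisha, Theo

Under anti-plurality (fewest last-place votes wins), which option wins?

Last-place votes: Aisha 26, Theo 50, Ivan 43.
Aisha is ranked last by the fewest voters, so Aisha wins.

Aisha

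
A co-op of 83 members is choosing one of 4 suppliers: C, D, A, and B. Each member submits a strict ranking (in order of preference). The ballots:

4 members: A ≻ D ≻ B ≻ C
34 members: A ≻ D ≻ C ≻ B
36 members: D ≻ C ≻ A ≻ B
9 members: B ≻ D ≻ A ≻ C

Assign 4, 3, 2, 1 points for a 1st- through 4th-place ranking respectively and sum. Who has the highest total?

D

C: 4·1 + 34·2 + 36·3 + 9·1 = 189
D: 4·3 + 34·3 + 36·4 + 9·3 = 285
A: 4·4 + 34·4 + 36·2 + 9·2 = 242
B: 4·2 + 34·1 + 36·1 + 9·4 = 114
D has the highest Borda score (285).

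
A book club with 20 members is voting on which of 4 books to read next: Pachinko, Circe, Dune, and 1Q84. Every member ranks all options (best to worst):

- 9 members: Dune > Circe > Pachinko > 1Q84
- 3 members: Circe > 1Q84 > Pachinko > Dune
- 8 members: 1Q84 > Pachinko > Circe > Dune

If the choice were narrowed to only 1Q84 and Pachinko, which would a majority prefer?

1Q84

Voters preferring 1Q84 to Pachinko: 11; preferring Pachinko to 1Q84: 9.
1Q84 wins the head-to-head.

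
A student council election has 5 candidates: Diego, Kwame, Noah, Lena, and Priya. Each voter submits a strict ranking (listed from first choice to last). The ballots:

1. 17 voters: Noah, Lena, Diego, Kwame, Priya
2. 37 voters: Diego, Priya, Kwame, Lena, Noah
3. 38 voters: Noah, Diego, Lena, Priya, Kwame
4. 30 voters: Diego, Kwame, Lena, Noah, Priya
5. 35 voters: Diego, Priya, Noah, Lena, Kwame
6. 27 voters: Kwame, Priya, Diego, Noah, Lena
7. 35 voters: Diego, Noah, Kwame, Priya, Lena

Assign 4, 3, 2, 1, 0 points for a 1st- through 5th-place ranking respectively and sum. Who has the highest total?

Diego: 17·2 + 37·4 + 38·3 + 30·4 + 35·4 + 27·2 + 35·4 = 750
Kwame: 17·1 + 37·2 + 38·0 + 30·3 + 35·0 + 27·4 + 35·2 = 359
Noah: 17·4 + 37·0 + 38·4 + 30·1 + 35·2 + 27·1 + 35·3 = 452
Lena: 17·3 + 37·1 + 38·2 + 30·2 + 35·1 + 27·0 + 35·0 = 259
Priya: 17·0 + 37·3 + 38·1 + 30·0 + 35·3 + 27·3 + 35·1 = 370
Diego has the highest Borda score (750).

Diego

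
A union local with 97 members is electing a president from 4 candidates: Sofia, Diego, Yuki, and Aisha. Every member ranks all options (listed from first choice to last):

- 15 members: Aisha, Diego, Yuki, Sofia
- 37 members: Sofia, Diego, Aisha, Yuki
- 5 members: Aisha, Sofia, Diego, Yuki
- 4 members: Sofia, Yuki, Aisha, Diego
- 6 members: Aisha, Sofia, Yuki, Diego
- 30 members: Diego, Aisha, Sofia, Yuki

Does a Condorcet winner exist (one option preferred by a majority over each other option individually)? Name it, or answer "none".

Checking pairwise contests:
Aisha beats Sofia 56–41.
Sofia beats Diego 52–45.
Sofia beats Yuki 82–15.
Diego beats Aisha 67–30.
Every option loses at least one head-to-head, so there is no Condorcet winner.

none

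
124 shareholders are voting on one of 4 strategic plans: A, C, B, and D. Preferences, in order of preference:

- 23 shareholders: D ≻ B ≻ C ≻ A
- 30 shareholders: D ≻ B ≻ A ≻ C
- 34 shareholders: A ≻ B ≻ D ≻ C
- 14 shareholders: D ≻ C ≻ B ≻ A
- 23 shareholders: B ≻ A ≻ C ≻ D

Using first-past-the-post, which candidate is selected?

First-place votes: A 34, C 0, B 23, D 67.
D has the most first-place votes.

D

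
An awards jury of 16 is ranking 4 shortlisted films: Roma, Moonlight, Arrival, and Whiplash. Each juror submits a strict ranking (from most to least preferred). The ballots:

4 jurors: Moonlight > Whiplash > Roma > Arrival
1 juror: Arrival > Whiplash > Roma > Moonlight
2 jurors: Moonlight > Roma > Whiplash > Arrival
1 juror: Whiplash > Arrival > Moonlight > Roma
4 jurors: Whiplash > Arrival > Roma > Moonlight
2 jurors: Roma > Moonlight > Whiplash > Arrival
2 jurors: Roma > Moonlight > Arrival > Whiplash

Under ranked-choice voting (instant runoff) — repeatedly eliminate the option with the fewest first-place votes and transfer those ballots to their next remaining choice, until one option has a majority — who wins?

Moonlight

Round 1: Roma 4, Moonlight 6, Arrival 1, Whiplash 5. Eliminate Arrival.
Round 2: Roma 4, Moonlight 6, Whiplash 6. Eliminate Roma.
Round 3: Moonlight 10, Whiplash 6. Moonlight has a majority.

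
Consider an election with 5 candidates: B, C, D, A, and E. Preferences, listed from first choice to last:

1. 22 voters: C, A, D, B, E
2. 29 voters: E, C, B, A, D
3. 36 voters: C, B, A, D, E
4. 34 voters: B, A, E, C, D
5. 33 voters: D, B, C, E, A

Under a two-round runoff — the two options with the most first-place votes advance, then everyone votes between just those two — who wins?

C

Round 1 first-place votes: B 34, C 58, D 33, A 0, E 29.
C and B advance.
Runoff: C is preferred to B by 87 voters; B by 67.
C wins the runoff.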